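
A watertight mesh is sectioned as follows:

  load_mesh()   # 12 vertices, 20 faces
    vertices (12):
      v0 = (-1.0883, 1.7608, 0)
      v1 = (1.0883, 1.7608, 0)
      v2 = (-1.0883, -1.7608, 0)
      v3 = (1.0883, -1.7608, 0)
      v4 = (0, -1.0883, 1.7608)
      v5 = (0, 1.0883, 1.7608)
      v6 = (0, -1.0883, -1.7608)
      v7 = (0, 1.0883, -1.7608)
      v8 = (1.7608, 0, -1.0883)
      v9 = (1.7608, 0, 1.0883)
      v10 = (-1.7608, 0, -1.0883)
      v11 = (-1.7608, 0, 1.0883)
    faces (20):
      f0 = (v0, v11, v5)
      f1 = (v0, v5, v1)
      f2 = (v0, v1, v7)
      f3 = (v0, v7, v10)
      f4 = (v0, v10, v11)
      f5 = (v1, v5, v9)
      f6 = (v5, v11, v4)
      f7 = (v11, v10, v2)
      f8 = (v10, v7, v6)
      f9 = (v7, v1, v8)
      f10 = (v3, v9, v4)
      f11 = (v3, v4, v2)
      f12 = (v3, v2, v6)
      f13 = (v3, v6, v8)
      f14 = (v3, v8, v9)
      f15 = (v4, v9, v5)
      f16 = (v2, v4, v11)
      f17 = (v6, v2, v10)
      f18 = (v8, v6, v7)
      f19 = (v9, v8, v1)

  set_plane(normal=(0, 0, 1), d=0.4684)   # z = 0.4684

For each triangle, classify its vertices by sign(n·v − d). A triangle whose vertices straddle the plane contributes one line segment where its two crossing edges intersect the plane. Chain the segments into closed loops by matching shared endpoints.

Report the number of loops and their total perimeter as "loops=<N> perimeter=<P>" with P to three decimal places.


Straddling triangles (10 of 20):
  (v0,v11,v5) [-++] → (-1.37774, 1.00296, 0.4684)–(-0.798795, 1.5819, 0.4684)  len=0.8188
  (v0,v5,v1) [-+-] → (-0.798795, 1.5819, 0.4684)–(0.798795, 1.5819, 0.4684)  len=1.5976
  (v0,v10,v11) [--+] → (-1.7608, 0, 0.4684)–(-1.37774, 1.00296, 0.4684)  len=1.0736
  (v1,v5,v9) [-++] → (0.798795, 1.5819, 0.4684)–(1.37774, 1.00296, 0.4684)  len=0.8188
  (v11,v10,v2) [+--] → (-1.7608, 0, 0.4684)–(-1.37774, -1.00296, 0.4684)  len=1.0736
  (v3,v9,v4) [-++] → (1.37774, -1.00296, 0.4684)–(0.798795, -1.5819, 0.4684)  len=0.8188
  (v3,v4,v2) [-+-] → (0.798795, -1.5819, 0.4684)–(-0.798795, -1.5819, 0.4684)  len=1.5976
  (v3,v8,v9) [--+] → (1.7608, 0, 0.4684)–(1.37774, -1.00296, 0.4684)  len=1.0736
  (v2,v4,v11) [-++] → (-0.798795, -1.5819, 0.4684)–(-1.37774, -1.00296, 0.4684)  len=0.8188
  (v9,v8,v1) [+--] → (1.7608, 0, 0.4684)–(1.37774, 1.00296, 0.4684)  len=1.0736

Chained into 1 loop(s):
  loop 1: 10 segments, perimeter = 10.7647
Total perimeter = 10.765

loops=1 perimeter=10.765


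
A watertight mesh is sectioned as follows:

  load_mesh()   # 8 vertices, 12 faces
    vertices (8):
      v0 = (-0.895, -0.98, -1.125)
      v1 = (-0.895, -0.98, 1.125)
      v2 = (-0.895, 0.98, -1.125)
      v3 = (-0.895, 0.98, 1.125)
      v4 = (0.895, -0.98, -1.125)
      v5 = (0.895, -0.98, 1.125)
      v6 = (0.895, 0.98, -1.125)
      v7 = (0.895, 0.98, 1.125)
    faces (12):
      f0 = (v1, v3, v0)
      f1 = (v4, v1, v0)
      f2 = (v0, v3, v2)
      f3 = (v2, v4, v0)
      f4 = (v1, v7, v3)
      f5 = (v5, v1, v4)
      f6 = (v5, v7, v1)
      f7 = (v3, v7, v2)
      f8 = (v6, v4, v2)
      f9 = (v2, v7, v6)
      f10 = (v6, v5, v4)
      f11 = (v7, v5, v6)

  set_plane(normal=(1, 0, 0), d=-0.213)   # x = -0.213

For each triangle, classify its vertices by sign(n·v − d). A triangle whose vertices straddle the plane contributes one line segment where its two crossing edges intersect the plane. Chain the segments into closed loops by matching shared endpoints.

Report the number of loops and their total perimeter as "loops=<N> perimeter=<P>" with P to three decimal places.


Straddling triangles (8 of 12):
  (v4,v1,v0) [+--] → (-0.213, -0.98, 0.267737)–(-0.213, -0.98, -1.125)  len=1.3927
  (v2,v4,v0) [-+-] → (-0.213, 0.233229, -1.125)–(-0.213, -0.98, -1.125)  len=1.2132
  (v1,v7,v3) [-+-] → (-0.213, -0.233229, 1.125)–(-0.213, 0.98, 1.125)  len=1.2132
  (v5,v1,v4) [+-+] → (-0.213, -0.98, 1.125)–(-0.213, -0.98, 0.267737)  len=0.8573
  (v5,v7,v1) [++-] → (-0.213, -0.233229, 1.125)–(-0.213, -0.98, 1.125)  len=0.7468
  (v3,v7,v2) [-+-] → (-0.213, 0.98, 1.125)–(-0.213, 0.98, -0.267737)  len=1.3927
  (v6,v4,v2) [++-] → (-0.213, 0.233229, -1.125)–(-0.213, 0.98, -1.125)  len=0.7468
  (v2,v7,v6) [-++] → (-0.213, 0.98, -0.267737)–(-0.213, 0.98, -1.125)  len=0.8573

Chained into 1 loop(s):
  loop 1: 8 segments, perimeter = 8.4200
Total perimeter = 8.420

loops=1 perimeter=8.420


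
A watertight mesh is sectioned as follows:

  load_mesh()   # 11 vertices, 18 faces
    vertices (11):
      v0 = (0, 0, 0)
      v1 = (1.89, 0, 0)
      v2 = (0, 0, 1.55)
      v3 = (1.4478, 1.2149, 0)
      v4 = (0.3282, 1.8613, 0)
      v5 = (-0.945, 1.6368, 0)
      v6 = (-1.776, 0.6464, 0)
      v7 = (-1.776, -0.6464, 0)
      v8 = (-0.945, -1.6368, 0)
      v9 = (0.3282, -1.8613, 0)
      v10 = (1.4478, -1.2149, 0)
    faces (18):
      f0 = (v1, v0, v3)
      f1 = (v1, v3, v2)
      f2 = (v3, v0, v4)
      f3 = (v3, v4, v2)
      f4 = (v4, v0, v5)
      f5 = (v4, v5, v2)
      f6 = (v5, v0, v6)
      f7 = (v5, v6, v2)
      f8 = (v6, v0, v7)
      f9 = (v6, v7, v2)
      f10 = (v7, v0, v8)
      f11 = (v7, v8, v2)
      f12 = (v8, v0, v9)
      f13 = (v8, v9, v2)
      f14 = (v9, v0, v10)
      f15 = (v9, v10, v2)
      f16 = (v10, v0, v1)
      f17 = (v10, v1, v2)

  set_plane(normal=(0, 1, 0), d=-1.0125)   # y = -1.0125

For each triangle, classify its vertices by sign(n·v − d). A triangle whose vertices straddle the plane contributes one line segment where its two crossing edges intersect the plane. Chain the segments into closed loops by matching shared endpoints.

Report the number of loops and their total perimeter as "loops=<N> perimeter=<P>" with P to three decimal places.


loops=1 perimeter=6.355

Straddling triangles (8 of 18):
  (v7,v0,v8) [++-] → (-0.584563, -1.0125, 0)–(-1.46882, -1.0125, 0)  len=0.8843
  (v7,v8,v2) [+-+] → (-1.46882, -1.0125, 0)–(-0.584563, -1.0125, 0.591193)  len=1.0637
  (v8,v0,v9) [-+-] → (-0.584563, -1.0125, 0)–(0.178532, -1.0125, 0)  len=0.7631
  (v8,v9,v2) [--+] → (0.178532, -1.0125, 0.706839)–(-0.584563, -1.0125, 0.591193)  len=0.7718
  (v9,v0,v10) [-+-] → (0.178532, -1.0125, 0)–(1.2066, -1.0125, 0)  len=1.0281
  (v9,v10,v2) [--+] → (1.2066, -1.0125, 0.258227)–(0.178532, -1.0125, 0.706839)  len=1.1217
  (v10,v0,v1) [-++] → (1.2066, -1.0125, 0)–(1.52147, -1.0125, 0)  len=0.3149
  (v10,v1,v2) [-++] → (1.52147, -1.0125, 0)–(1.2066, -1.0125, 0.258227)  len=0.4072

Chained into 1 loop(s):
  loop 1: 8 segments, perimeter = 6.3547
Total perimeter = 6.355


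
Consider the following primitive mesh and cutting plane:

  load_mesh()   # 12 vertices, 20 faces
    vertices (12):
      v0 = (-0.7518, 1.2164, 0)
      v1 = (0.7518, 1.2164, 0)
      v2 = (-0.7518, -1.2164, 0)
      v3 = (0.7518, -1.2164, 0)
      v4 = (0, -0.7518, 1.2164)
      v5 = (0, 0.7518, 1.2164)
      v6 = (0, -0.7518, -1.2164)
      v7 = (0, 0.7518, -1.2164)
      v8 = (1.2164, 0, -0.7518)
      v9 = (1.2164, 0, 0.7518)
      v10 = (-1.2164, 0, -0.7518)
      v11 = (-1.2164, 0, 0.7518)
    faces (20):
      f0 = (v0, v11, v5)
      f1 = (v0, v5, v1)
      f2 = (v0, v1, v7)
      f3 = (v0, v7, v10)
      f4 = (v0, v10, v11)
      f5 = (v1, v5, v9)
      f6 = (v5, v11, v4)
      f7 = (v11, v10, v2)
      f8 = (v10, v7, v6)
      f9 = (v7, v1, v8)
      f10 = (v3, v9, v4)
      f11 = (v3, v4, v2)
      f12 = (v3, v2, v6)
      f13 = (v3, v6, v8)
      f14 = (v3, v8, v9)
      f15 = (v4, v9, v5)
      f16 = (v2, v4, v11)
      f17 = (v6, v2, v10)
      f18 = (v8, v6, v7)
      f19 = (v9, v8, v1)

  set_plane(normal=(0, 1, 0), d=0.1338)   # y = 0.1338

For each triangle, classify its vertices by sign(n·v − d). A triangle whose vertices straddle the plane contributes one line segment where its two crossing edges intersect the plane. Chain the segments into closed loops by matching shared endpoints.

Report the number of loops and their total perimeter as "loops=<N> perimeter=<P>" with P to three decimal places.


Straddling triangles (10 of 20):
  (v0,v11,v5) [+-+] → (-1.1653, 0.1338, 0.669104)–(-0.999914, 0.1338, 0.834486)  len=0.2339
  (v0,v7,v10) [++-] → (-0.999914, 0.1338, -0.834486)–(-1.1653, 0.1338, -0.669104)  len=0.2339
  (v0,v10,v11) [+--] → (-1.1653, 0.1338, -0.669104)–(-1.1653, 0.1338, 0.669104)  len=1.3382
  (v1,v5,v9) [++-] → (0.999914, 0.1338, 0.834486)–(1.1653, 0.1338, 0.669104)  len=0.2339
  (v5,v11,v4) [+--] → (-0.999914, 0.1338, 0.834486)–(0, 0.1338, 1.2164)  len=1.0704
  (v10,v7,v6) [-+-] → (-0.999914, 0.1338, -0.834486)–(0, 0.1338, -1.2164)  len=1.0704
  (v7,v1,v8) [++-] → (1.1653, 0.1338, -0.669104)–(0.999914, 0.1338, -0.834486)  len=0.2339
  (v4,v9,v5) [--+] → (0.999914, 0.1338, 0.834486)–(0, 0.1338, 1.2164)  len=1.0704
  (v8,v6,v7) [--+] → (0, 0.1338, -1.2164)–(0.999914, 0.1338, -0.834486)  len=1.0704
  (v9,v8,v1) [--+] → (1.1653, 0.1338, -0.669104)–(1.1653, 0.1338, 0.669104)  len=1.3382

Chained into 1 loop(s):
  loop 1: 10 segments, perimeter = 7.8934
Total perimeter = 7.893

loops=1 perimeter=7.893


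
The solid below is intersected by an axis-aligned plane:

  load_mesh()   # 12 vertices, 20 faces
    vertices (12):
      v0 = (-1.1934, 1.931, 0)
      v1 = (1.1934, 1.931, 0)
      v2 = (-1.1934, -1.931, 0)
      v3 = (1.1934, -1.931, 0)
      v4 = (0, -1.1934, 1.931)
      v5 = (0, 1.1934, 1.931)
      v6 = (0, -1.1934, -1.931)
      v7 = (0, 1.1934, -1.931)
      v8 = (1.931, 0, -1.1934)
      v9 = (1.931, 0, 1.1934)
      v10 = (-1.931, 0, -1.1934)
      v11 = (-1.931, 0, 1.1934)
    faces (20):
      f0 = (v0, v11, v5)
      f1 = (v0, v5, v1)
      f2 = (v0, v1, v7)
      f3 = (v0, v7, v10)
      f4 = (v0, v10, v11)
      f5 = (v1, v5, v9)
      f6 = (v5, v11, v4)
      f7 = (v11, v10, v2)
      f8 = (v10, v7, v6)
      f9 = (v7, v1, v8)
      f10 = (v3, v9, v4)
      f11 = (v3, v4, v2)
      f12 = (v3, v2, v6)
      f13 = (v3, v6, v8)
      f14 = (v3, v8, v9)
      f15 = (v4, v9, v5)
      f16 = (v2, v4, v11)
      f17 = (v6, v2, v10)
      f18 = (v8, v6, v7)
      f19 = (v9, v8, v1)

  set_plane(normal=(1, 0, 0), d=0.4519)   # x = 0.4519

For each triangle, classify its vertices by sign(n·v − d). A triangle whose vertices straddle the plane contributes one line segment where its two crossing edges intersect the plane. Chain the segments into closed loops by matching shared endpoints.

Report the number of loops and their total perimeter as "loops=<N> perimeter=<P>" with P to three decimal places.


Straddling triangles (10 of 20):
  (v0,v5,v1) [--+] → (0.4519, 1.4727, 1.1998)–(0.4519, 1.931, 0)  len=1.2843
  (v0,v1,v7) [-+-] → (0.4519, 1.931, 0)–(0.4519, 1.4727, -1.1998)  len=1.2843
  (v1,v5,v9) [+-+] → (0.4519, 1.4727, 1.1998)–(0.4519, 0.914116, 1.75838)  len=0.7900
  (v7,v1,v8) [-++] → (0.4519, 1.4727, -1.1998)–(0.4519, 0.914116, -1.75838)  len=0.7900
  (v3,v9,v4) [++-] → (0.4519, -0.914116, 1.75838)–(0.4519, -1.4727, 1.1998)  len=0.7900
  (v3,v4,v2) [+--] → (0.4519, -1.4727, 1.1998)–(0.4519, -1.931, 0)  len=1.2843
  (v3,v2,v6) [+--] → (0.4519, -1.931, 0)–(0.4519, -1.4727, -1.1998)  len=1.2843
  (v3,v6,v8) [+-+] → (0.4519, -1.4727, -1.1998)–(0.4519, -0.914116, -1.75838)  len=0.7900
  (v4,v9,v5) [-+-] → (0.4519, -0.914116, 1.75838)–(0.4519, 0.914116, 1.75838)  len=1.8282
  (v8,v6,v7) [+--] → (0.4519, -0.914116, -1.75838)–(0.4519, 0.914116, -1.75838)  len=1.8282

Chained into 1 loop(s):
  loop 1: 10 segments, perimeter = 11.9537
Total perimeter = 11.954

loops=1 perimeter=11.954


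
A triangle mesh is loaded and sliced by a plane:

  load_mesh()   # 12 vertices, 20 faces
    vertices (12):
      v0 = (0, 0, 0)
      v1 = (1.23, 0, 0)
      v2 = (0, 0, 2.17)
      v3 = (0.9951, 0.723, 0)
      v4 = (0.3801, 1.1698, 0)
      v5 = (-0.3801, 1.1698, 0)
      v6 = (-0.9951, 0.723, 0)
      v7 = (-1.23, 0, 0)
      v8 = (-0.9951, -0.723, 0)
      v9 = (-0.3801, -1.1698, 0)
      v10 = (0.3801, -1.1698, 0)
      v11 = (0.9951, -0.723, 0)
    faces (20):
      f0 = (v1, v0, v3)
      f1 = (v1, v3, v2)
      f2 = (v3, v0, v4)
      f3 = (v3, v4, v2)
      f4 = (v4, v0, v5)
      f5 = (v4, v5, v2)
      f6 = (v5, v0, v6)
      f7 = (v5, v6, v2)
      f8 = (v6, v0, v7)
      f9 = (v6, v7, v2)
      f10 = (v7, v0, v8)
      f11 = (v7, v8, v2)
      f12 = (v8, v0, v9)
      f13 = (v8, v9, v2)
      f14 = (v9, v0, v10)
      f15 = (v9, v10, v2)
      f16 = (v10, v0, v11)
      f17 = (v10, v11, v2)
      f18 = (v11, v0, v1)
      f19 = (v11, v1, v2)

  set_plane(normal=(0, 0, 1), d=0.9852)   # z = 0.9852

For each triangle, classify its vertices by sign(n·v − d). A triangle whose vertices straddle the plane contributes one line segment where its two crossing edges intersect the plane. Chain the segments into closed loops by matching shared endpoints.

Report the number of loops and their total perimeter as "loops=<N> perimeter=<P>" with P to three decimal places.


Straddling triangles (10 of 20):
  (v1,v3,v2) [--+] → (0.543315, 0.394751, 0.9852)–(0.671569, 0, 0.9852)  len=0.4151
  (v3,v4,v2) [--+] → (0.207531, 0.6387, 0.9852)–(0.543315, 0.394751, 0.9852)  len=0.4150
  (v4,v5,v2) [--+] → (-0.207531, 0.6387, 0.9852)–(0.207531, 0.6387, 0.9852)  len=0.4151
  (v5,v6,v2) [--+] → (-0.543315, 0.394751, 0.9852)–(-0.207531, 0.6387, 0.9852)  len=0.4150
  (v6,v7,v2) [--+] → (-0.671569, 0, 0.9852)–(-0.543315, 0.394751, 0.9852)  len=0.4151
  (v7,v8,v2) [--+] → (-0.543315, -0.394751, 0.9852)–(-0.671569, 0, 0.9852)  len=0.4151
  (v8,v9,v2) [--+] → (-0.207531, -0.6387, 0.9852)–(-0.543315, -0.394751, 0.9852)  len=0.4150
  (v9,v10,v2) [--+] → (0.207531, -0.6387, 0.9852)–(-0.207531, -0.6387, 0.9852)  len=0.4151
  (v10,v11,v2) [--+] → (0.543315, -0.394751, 0.9852)–(0.207531, -0.6387, 0.9852)  len=0.4150
  (v11,v1,v2) [--+] → (0.671569, 0, 0.9852)–(0.543315, -0.394751, 0.9852)  len=0.4151

Chained into 1 loop(s):
  loop 1: 10 segments, perimeter = 4.1506
Total perimeter = 4.151

loops=1 perimeter=4.151


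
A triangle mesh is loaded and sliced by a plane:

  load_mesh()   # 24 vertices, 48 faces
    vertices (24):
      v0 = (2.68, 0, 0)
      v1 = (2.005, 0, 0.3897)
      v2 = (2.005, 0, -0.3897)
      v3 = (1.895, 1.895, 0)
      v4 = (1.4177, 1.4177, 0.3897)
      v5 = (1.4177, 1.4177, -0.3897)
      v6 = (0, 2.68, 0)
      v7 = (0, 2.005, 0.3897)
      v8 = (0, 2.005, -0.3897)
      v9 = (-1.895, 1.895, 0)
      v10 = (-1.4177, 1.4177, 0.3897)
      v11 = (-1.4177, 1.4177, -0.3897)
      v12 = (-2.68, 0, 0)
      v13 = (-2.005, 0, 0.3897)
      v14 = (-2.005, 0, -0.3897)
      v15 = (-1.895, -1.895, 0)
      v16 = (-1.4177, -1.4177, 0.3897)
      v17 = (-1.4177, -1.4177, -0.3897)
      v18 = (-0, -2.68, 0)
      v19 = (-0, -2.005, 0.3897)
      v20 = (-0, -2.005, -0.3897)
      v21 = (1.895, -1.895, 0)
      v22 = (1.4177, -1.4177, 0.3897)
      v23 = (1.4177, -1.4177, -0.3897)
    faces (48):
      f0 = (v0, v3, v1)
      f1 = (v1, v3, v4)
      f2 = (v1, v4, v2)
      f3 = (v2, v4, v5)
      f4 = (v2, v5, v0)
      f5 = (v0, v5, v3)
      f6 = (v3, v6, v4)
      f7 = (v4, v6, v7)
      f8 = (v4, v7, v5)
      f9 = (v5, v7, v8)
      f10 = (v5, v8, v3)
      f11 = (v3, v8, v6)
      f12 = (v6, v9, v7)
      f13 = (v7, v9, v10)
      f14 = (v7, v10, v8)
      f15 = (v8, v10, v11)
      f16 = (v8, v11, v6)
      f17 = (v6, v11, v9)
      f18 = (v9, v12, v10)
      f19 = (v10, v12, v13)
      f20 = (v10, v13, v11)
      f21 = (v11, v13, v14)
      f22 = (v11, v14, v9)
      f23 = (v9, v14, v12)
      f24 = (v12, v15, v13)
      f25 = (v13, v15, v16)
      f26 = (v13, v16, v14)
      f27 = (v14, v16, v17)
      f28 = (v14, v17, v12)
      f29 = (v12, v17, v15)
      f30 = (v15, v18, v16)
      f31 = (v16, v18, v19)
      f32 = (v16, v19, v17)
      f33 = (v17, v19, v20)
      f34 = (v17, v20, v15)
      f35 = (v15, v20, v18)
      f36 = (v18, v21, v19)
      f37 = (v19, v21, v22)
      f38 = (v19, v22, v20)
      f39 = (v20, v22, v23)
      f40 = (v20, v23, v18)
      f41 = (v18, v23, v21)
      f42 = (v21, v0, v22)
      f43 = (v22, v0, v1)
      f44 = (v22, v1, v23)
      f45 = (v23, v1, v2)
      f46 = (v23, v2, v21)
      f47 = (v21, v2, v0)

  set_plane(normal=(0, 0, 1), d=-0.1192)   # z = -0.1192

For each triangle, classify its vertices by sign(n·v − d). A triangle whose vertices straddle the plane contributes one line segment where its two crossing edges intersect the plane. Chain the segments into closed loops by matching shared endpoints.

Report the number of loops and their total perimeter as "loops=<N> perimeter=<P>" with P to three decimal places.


Straddling triangles (32 of 48):
  (v1,v4,v2) [++-] → (1.80117, 0.49203, -0.1192)–(2.005, 0, -0.1192)  len=0.5326
  (v2,v4,v5) [-+-] → (1.80117, 0.49203, -0.1192)–(1.4177, 1.4177, -0.1192)  len=1.0020
  (v2,v5,v0) [--+] → (2.29389, 0.433641, -0.1192)–(2.47353, 0, -0.1192)  len=0.4694
  (v0,v5,v3) [+-+] → (2.29389, 0.433641, -0.1192)–(1.74901, 1.74901, -0.1192)  len=1.4238
  (v4,v7,v5) [++-] → (0.92567, 1.62153, -0.1192)–(1.4177, 1.4177, -0.1192)  len=0.5326
  (v5,v7,v8) [-+-] → (0.92567, 1.62153, -0.1192)–(0, 2.005, -0.1192)  len=1.0020
  (v5,v8,v3) [--+] → (1.31536, 1.92865, -0.1192)–(1.74901, 1.74901, -0.1192)  len=0.4694
  (v3,v8,v6) [+-+] → (1.31536, 1.92865, -0.1192)–(0, 2.47353, -0.1192)  len=1.4238
  (v7,v10,v8) [++-] → (-0.49203, 1.80117, -0.1192)–(0, 2.005, -0.1192)  len=0.5326
  (v8,v10,v11) [-+-] → (-0.49203, 1.80117, -0.1192)–(-1.4177, 1.4177, -0.1192)  len=1.0020
  (v8,v11,v6) [--+] → (-0.433641, 2.29389, -0.1192)–(0, 2.47353, -0.1192)  len=0.4694
  (v6,v11,v9) [+-+] → (-0.433641, 2.29389, -0.1192)–(-1.74901, 1.74901, -0.1192)  len=1.4238
  (v10,v13,v11) [++-] → (-1.62153, 0.92567, -0.1192)–(-1.4177, 1.4177, -0.1192)  len=0.5326
  (v11,v13,v14) [-+-] → (-1.62153, 0.92567, -0.1192)–(-2.005, 0, -0.1192)  len=1.0020
  (v11,v14,v9) [--+] → (-1.92865, 1.31536, -0.1192)–(-1.74901, 1.74901, -0.1192)  len=0.4694
  (v9,v14,v12) [+-+] → (-1.92865, 1.31536, -0.1192)–(-2.47353, 0, -0.1192)  len=1.4238
  (v13,v16,v14) [++-] → (-1.80117, -0.49203, -0.1192)–(-2.005, 0, -0.1192)  len=0.5326
  (v14,v16,v17) [-+-] → (-1.80117, -0.49203, -0.1192)–(-1.4177, -1.4177, -0.1192)  len=1.0020
  (v14,v17,v12) [--+] → (-2.29389, -0.433641, -0.1192)–(-2.47353, 0, -0.1192)  len=0.4694
  (v12,v17,v15) [+-+] → (-2.29389, -0.433641, -0.1192)–(-1.74901, -1.74901, -0.1192)  len=1.4238
  (v16,v19,v17) [++-] → (-0.92567, -1.62153, -0.1192)–(-1.4177, -1.4177, -0.1192)  len=0.5326
  (v17,v19,v20) [-+-] → (-0.92567, -1.62153, -0.1192)–(0, -2.005, -0.1192)  len=1.0020
  (v17,v20,v15) [--+] → (-1.31536, -1.92865, -0.1192)–(-1.74901, -1.74901, -0.1192)  len=0.4694
  (v15,v20,v18) [+-+] → (-1.31536, -1.92865, -0.1192)–(0, -2.47353, -0.1192)  len=1.4238
  (v19,v22,v20) [++-] → (0.49203, -1.80117, -0.1192)–(0, -2.005, -0.1192)  len=0.5326
  (v20,v22,v23) [-+-] → (0.49203, -1.80117, -0.1192)–(1.4177, -1.4177, -0.1192)  len=1.0020
  (v20,v23,v18) [--+] → (0.433641, -2.29389, -0.1192)–(0, -2.47353, -0.1192)  len=0.4694
  (v18,v23,v21) [+-+] → (0.433641, -2.29389, -0.1192)–(1.74901, -1.74901, -0.1192)  len=1.4238
  (v22,v1,v23) [++-] → (1.62153, -0.92567, -0.1192)–(1.4177, -1.4177, -0.1192)  len=0.5326
  (v23,v1,v2) [-+-] → (1.62153, -0.92567, -0.1192)–(2.005, 0, -0.1192)  len=1.0020
  (v23,v2,v21) [--+] → (1.92865, -1.31536, -0.1192)–(1.74901, -1.74901, -0.1192)  len=0.4694
  (v21,v2,v0) [+-+] → (1.92865, -1.31536, -0.1192)–(2.47353, 0, -0.1192)  len=1.4238

Chained into 2 loop(s):
  loop 1: 16 segments, perimeter = 12.2763
  loop 2: 16 segments, perimeter = 15.1451
Total perimeter = 27.421

loops=2 perimeter=27.421


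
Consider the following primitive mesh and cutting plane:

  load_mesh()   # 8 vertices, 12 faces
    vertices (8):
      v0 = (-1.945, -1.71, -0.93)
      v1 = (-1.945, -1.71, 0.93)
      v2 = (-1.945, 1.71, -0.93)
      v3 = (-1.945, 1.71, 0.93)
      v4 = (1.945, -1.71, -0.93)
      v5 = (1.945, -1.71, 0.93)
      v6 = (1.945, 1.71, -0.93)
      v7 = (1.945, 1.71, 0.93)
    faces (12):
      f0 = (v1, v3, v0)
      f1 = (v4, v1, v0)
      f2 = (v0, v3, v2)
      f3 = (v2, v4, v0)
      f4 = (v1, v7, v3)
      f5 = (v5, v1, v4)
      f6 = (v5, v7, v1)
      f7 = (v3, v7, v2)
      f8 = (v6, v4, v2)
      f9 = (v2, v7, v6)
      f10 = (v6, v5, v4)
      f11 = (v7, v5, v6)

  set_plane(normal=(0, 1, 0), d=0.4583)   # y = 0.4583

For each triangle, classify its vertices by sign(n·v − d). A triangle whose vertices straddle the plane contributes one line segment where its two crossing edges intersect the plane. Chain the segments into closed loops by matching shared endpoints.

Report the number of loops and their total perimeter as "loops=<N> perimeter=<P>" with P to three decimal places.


Straddling triangles (8 of 12):
  (v1,v3,v0) [-+-] → (-1.945, 0.4583, 0.93)–(-1.945, 0.4583, 0.249251)  len=0.6807
  (v0,v3,v2) [-++] → (-1.945, 0.4583, 0.249251)–(-1.945, 0.4583, -0.93)  len=1.1793
  (v2,v4,v0) [+--] → (-0.521283, 0.4583, -0.93)–(-1.945, 0.4583, -0.93)  len=1.4237
  (v1,v7,v3) [-++] → (0.521283, 0.4583, 0.93)–(-1.945, 0.4583, 0.93)  len=2.4663
  (v5,v7,v1) [-+-] → (1.945, 0.4583, 0.93)–(0.521283, 0.4583, 0.93)  len=1.4237
  (v6,v4,v2) [+-+] → (1.945, 0.4583, -0.93)–(-0.521283, 0.4583, -0.93)  len=2.4663
  (v6,v5,v4) [+--] → (1.945, 0.4583, -0.249251)–(1.945, 0.4583, -0.93)  len=0.6807
  (v7,v5,v6) [+-+] → (1.945, 0.4583, 0.93)–(1.945, 0.4583, -0.249251)  len=1.1793

Chained into 1 loop(s):
  loop 1: 8 segments, perimeter = 11.5000
Total perimeter = 11.500

loops=1 perimeter=11.500


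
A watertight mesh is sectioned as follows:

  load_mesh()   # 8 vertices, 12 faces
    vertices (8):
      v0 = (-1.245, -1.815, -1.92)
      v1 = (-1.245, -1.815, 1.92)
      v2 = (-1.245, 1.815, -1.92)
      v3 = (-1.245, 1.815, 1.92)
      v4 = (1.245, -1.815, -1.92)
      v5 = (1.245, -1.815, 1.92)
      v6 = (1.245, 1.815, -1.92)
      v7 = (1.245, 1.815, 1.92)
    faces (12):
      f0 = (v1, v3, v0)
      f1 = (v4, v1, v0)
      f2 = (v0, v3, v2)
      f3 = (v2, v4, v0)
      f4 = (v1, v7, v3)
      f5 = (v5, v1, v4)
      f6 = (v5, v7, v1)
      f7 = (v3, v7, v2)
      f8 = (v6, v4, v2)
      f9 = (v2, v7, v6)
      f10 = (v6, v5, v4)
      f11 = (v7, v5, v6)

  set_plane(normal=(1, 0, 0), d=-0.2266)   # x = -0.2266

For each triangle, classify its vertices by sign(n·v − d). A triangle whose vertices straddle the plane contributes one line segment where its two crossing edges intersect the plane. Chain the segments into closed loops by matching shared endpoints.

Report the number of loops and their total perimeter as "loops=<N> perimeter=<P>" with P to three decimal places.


loops=1 perimeter=14.940

Straddling triangles (8 of 12):
  (v4,v1,v0) [+--] → (-0.2266, -1.815, 0.349455)–(-0.2266, -1.815, -1.92)  len=2.2695
  (v2,v4,v0) [-+-] → (-0.2266, 0.330345, -1.92)–(-0.2266, -1.815, -1.92)  len=2.1453
  (v1,v7,v3) [-+-] → (-0.2266, -0.330345, 1.92)–(-0.2266, 1.815, 1.92)  len=2.1453
  (v5,v1,v4) [+-+] → (-0.2266, -1.815, 1.92)–(-0.2266, -1.815, 0.349455)  len=1.5705
  (v5,v7,v1) [++-] → (-0.2266, -0.330345, 1.92)–(-0.2266, -1.815, 1.92)  len=1.4847
  (v3,v7,v2) [-+-] → (-0.2266, 1.815, 1.92)–(-0.2266, 1.815, -0.349455)  len=2.2695
  (v6,v4,v2) [++-] → (-0.2266, 0.330345, -1.92)–(-0.2266, 1.815, -1.92)  len=1.4847
  (v2,v7,v6) [-++] → (-0.2266, 1.815, -0.349455)–(-0.2266, 1.815, -1.92)  len=1.5705

Chained into 1 loop(s):
  loop 1: 8 segments, perimeter = 14.9400
Total perimeter = 14.940


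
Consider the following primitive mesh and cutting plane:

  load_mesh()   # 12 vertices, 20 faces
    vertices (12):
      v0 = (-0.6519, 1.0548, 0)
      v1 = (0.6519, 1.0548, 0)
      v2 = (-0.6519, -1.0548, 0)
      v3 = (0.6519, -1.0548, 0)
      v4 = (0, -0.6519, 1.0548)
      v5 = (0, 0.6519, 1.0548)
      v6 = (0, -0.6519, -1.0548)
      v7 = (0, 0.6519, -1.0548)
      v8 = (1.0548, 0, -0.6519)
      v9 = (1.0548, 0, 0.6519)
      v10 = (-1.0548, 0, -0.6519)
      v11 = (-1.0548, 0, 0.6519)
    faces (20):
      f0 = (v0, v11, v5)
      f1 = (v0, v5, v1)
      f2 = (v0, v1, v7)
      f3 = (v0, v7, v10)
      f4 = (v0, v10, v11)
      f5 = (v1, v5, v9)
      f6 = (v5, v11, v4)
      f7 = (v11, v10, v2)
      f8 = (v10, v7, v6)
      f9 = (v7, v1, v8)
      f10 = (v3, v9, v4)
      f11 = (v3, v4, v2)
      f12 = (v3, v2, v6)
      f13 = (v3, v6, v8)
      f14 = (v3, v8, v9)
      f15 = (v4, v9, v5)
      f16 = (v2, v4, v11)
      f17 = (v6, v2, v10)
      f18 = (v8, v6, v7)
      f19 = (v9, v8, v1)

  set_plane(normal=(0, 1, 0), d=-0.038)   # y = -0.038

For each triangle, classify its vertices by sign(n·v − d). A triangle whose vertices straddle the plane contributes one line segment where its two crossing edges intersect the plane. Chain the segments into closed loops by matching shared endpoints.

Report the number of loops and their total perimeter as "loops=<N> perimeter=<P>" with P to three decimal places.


loops=1 perimeter=7.033

Straddling triangles (10 of 20):
  (v5,v11,v4) [++-] → (-0.993314, -0.038, 0.675386)–(0, -0.038, 1.0548)  len=1.0633
  (v11,v10,v2) [++-] → (-1.04029, -0.038, -0.628415)–(-1.04029, -0.038, 0.628415)  len=1.2568
  (v10,v7,v6) [++-] → (0, -0.038, -1.0548)–(-0.993314, -0.038, -0.675386)  len=1.0633
  (v3,v9,v4) [-+-] → (1.04029, -0.038, 0.628415)–(0.993314, -0.038, 0.675386)  len=0.0664
  (v3,v6,v8) [--+] → (0.993314, -0.038, -0.675386)–(1.04029, -0.038, -0.628415)  len=0.0664
  (v3,v8,v9) [-++] → (1.04029, -0.038, -0.628415)–(1.04029, -0.038, 0.628415)  len=1.2568
  (v4,v9,v5) [-++] → (0.993314, -0.038, 0.675386)–(0, -0.038, 1.0548)  len=1.0633
  (v2,v4,v11) [--+] → (-0.993314, -0.038, 0.675386)–(-1.04029, -0.038, 0.628415)  len=0.0664
  (v6,v2,v10) [--+] → (-1.04029, -0.038, -0.628415)–(-0.993314, -0.038, -0.675386)  len=0.0664
  (v8,v6,v7) [+-+] → (0.993314, -0.038, -0.675386)–(0, -0.038, -1.0548)  len=1.0633

Chained into 1 loop(s):
  loop 1: 10 segments, perimeter = 7.0326
Total perimeter = 7.033


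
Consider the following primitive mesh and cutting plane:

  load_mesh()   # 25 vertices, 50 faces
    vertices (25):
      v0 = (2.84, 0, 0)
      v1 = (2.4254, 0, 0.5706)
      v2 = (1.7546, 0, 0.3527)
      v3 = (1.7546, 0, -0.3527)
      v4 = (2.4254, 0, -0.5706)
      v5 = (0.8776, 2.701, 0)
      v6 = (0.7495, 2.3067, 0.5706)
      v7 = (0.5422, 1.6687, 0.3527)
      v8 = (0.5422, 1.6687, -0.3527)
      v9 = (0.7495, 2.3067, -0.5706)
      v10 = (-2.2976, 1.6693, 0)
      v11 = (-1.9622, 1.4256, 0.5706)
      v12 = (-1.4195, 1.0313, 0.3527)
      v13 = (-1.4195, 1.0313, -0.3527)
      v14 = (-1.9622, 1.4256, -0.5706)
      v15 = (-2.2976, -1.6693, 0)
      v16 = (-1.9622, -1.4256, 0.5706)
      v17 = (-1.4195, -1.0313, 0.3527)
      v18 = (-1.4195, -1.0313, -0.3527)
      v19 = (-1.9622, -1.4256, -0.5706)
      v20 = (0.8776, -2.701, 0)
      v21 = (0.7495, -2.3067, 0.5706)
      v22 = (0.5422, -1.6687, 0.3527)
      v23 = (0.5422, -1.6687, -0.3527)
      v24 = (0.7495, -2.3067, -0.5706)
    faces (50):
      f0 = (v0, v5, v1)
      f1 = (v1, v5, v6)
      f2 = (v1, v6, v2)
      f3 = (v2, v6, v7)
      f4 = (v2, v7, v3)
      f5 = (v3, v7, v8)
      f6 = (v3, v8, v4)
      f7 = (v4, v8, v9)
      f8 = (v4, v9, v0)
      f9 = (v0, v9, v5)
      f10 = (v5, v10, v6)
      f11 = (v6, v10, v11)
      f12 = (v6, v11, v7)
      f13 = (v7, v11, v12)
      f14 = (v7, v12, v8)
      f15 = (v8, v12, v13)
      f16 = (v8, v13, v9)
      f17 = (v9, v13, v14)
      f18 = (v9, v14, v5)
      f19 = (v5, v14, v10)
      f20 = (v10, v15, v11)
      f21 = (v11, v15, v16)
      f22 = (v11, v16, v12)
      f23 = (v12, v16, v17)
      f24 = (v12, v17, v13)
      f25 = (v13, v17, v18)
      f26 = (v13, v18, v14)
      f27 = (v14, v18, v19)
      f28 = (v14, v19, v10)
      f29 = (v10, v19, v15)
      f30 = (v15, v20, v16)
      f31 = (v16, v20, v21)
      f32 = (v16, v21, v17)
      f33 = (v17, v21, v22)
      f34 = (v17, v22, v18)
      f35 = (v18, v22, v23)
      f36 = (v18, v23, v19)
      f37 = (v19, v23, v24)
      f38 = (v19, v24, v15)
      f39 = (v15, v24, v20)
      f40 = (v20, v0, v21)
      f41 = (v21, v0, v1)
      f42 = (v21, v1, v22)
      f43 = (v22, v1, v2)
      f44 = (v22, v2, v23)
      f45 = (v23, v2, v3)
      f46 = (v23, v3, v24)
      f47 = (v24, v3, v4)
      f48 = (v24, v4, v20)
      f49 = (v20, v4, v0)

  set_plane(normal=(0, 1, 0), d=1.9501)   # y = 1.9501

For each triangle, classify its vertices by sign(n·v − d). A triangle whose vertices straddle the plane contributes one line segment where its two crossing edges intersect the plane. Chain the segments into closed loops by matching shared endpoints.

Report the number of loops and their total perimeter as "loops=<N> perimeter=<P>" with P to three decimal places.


Straddling triangles (14 of 50):
  (v0,v5,v1) [-+-] → (1.42316, 1.9501, 0)–(1.3079, 1.9501, 0.158631)  len=0.1961
  (v1,v5,v6) [-++] → (1.3079, 1.9501, 0.158631)–(1.00858, 1.9501, 0.5706)  len=0.5092
  (v1,v6,v2) [-+-] → (1.00858, 1.9501, 0.5706)–(0.904882, 1.9501, 0.536914)  len=0.1090
  (v2,v6,v7) [-+-] → (0.904882, 1.9501, 0.536914)–(0.633633, 1.9501, 0.448808)  len=0.2852
  (v4,v8,v9) [--+] → (0.633633, 1.9501, -0.448808)–(1.00858, 1.9501, -0.5706)  len=0.3942
  (v4,v9,v0) [-+-] → (1.00858, 1.9501, -0.5706)–(1.07268, 1.9501, -0.482389)  len=0.1090
  (v0,v9,v5) [-++] → (1.07268, 1.9501, -0.482389)–(1.42316, 1.9501, 0)  len=0.5963
  (v5,v10,v6) [+-+] → (-1.4334, 1.9501, 0)–(-0.955232, 1.9501, 0.251372)  len=0.5402
  (v6,v10,v11) [+--] → (-0.955232, 1.9501, 0.251372)–(-0.347983, 1.9501, 0.5706)  len=0.6860
  (v6,v11,v7) [+--] → (-0.347983, 1.9501, 0.5706)–(0.633633, 1.9501, 0.448808)  len=0.9891
  (v8,v13,v9) [--+] → (0.143051, 1.9501, -0.509675)–(0.633633, 1.9501, -0.448808)  len=0.4943
  (v9,v13,v14) [+--] → (0.143051, 1.9501, -0.509675)–(-0.347983, 1.9501, -0.5706)  len=0.4948
  (v9,v14,v5) [+-+] → (-0.347983, 1.9501, -0.5706)–(-0.794351, 1.9501, -0.335944)  len=0.5043
  (v5,v14,v10) [+--] → (-0.794351, 1.9501, -0.335944)–(-1.4334, 1.9501, 0)  len=0.7220

Chained into 1 loop(s):
  loop 1: 14 segments, perimeter = 6.6299
Total perimeter = 6.630

loops=1 perimeter=6.630


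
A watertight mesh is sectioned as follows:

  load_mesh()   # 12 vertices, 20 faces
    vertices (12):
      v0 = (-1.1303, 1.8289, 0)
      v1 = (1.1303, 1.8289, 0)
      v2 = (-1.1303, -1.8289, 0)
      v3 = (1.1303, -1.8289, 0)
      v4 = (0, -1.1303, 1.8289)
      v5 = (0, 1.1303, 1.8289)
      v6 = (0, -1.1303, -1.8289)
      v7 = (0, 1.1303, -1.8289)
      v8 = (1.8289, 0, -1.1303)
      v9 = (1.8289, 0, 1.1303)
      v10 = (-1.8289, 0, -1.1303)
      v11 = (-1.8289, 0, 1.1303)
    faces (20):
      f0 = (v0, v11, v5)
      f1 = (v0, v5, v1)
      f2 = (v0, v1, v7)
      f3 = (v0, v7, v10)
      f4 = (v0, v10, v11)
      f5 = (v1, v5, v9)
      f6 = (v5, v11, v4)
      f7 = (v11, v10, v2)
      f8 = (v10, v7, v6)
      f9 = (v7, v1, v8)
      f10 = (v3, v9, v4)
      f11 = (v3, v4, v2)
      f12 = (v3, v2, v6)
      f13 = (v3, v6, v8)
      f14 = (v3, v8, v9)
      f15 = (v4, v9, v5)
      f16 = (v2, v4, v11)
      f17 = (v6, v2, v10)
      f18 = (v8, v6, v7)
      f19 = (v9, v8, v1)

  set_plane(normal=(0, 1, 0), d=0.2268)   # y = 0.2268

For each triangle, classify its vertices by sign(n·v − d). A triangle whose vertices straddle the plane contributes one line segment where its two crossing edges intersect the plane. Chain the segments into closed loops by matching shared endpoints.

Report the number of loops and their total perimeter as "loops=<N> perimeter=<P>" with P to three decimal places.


loops=1 perimeter=11.806

Straddling triangles (10 of 20):
  (v0,v11,v5) [+-+] → (-1.74227, 0.2268, 0.990133)–(-1.46192, 0.2268, 1.27048)  len=0.3965
  (v0,v7,v10) [++-] → (-1.46192, 0.2268, -1.27048)–(-1.74227, 0.2268, -0.990133)  len=0.3965
  (v0,v10,v11) [+--] → (-1.74227, 0.2268, -0.990133)–(-1.74227, 0.2268, 0.990133)  len=1.9803
  (v1,v5,v9) [++-] → (1.46192, 0.2268, 1.27048)–(1.74227, 0.2268, 0.990133)  len=0.3965
  (v5,v11,v4) [+--] → (-1.46192, 0.2268, 1.27048)–(0, 0.2268, 1.8289)  len=1.5649
  (v10,v7,v6) [-+-] → (-1.46192, 0.2268, -1.27048)–(0, 0.2268, -1.8289)  len=1.5649
  (v7,v1,v8) [++-] → (1.74227, 0.2268, -0.990133)–(1.46192, 0.2268, -1.27048)  len=0.3965
  (v4,v9,v5) [--+] → (1.46192, 0.2268, 1.27048)–(0, 0.2268, 1.8289)  len=1.5649
  (v8,v6,v7) [--+] → (0, 0.2268, -1.8289)–(1.46192, 0.2268, -1.27048)  len=1.5649
  (v9,v8,v1) [--+] → (1.74227, 0.2268, -0.990133)–(1.74227, 0.2268, 0.990133)  len=1.9803

Chained into 1 loop(s):
  loop 1: 10 segments, perimeter = 11.8062
Total perimeter = 11.806


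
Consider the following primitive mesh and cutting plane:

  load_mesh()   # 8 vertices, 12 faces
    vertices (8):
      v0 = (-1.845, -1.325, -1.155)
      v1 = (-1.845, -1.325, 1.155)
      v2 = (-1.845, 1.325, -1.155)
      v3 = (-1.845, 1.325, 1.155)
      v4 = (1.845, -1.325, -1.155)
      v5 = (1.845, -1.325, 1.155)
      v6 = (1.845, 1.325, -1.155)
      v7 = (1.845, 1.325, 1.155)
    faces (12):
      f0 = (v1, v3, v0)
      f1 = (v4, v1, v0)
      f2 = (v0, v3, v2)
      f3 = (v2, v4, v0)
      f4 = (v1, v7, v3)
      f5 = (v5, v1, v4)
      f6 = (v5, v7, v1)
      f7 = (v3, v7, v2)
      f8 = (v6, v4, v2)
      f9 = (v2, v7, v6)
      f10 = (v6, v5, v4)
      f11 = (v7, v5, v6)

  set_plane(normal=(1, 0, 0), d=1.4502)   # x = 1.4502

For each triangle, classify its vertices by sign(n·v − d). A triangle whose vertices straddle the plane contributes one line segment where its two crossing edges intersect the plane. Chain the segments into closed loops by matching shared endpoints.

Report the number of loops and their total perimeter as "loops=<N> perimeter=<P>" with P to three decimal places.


loops=1 perimeter=9.920

Straddling triangles (8 of 12):
  (v4,v1,v0) [+--] → (1.4502, -1.325, -0.907849)–(1.4502, -1.325, -1.155)  len=0.2472
  (v2,v4,v0) [-+-] → (1.4502, -1.04147, -1.155)–(1.4502, -1.325, -1.155)  len=0.2835
  (v1,v7,v3) [-+-] → (1.4502, 1.04147, 1.155)–(1.4502, 1.325, 1.155)  len=0.2835
  (v5,v1,v4) [+-+] → (1.4502, -1.325, 1.155)–(1.4502, -1.325, -0.907849)  len=2.0628
  (v5,v7,v1) [++-] → (1.4502, 1.04147, 1.155)–(1.4502, -1.325, 1.155)  len=2.3665
  (v3,v7,v2) [-+-] → (1.4502, 1.325, 1.155)–(1.4502, 1.325, 0.907849)  len=0.2472
  (v6,v4,v2) [++-] → (1.4502, -1.04147, -1.155)–(1.4502, 1.325, -1.155)  len=2.3665
  (v2,v7,v6) [-++] → (1.4502, 1.325, 0.907849)–(1.4502, 1.325, -1.155)  len=2.0628

Chained into 1 loop(s):
  loop 1: 8 segments, perimeter = 9.9200
Total perimeter = 9.920


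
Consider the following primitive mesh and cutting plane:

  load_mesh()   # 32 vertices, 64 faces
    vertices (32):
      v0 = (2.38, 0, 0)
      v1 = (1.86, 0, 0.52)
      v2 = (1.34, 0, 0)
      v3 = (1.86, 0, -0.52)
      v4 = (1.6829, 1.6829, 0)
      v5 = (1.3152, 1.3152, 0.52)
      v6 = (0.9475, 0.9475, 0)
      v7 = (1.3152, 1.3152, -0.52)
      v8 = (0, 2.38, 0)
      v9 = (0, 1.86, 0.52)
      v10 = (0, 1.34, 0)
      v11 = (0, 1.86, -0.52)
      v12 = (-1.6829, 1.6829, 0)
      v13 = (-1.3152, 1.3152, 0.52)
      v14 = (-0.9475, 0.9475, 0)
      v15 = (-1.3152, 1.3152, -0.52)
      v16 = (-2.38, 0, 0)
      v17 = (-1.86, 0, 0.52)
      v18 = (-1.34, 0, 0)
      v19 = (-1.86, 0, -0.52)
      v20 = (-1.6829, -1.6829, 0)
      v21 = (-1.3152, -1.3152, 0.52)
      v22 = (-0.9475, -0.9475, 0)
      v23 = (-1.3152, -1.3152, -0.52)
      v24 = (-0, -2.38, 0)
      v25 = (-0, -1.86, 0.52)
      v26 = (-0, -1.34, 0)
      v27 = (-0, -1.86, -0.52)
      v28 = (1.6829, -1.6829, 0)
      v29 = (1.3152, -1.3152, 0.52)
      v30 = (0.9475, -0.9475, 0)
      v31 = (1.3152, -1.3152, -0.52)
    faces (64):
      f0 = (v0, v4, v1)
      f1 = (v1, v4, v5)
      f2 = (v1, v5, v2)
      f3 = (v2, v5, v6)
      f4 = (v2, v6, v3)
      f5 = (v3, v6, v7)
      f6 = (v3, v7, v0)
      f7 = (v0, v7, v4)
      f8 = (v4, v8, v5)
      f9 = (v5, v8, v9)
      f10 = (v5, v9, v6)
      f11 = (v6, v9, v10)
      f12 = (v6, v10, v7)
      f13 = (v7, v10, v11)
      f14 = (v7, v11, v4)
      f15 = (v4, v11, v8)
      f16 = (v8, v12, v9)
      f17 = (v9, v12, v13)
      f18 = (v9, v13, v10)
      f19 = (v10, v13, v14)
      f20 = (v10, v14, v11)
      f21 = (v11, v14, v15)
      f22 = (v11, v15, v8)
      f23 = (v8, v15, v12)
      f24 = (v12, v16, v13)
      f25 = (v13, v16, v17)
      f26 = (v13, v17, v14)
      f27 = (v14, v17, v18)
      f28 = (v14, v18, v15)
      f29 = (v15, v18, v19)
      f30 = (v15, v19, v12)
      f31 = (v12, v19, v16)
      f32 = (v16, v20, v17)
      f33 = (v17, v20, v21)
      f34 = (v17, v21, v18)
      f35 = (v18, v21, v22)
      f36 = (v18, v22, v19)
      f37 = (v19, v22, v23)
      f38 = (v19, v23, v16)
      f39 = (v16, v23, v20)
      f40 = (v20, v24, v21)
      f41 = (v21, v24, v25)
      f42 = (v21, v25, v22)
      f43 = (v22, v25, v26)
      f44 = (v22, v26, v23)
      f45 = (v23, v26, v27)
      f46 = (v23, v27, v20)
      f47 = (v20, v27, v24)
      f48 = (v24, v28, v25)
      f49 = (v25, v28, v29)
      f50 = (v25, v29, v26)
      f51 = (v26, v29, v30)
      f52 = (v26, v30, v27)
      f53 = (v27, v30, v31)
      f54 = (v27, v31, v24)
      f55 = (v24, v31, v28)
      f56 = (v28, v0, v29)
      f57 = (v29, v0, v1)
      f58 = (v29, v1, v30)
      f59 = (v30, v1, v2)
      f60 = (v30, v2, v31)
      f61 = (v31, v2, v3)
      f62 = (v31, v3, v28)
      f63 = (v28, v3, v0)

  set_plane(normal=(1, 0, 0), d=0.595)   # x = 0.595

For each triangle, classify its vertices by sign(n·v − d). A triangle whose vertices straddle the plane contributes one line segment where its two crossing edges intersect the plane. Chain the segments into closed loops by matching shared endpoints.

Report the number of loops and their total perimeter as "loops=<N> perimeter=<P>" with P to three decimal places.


Straddling triangles (16 of 64):
  (v4,v8,v5) [+-+] → (0.595, 2.13354, 0)–(0.595, 1.89828, 0.235249)  len=0.3327
  (v5,v8,v9) [+--] → (0.595, 1.89828, 0.235249)–(0.595, 1.61353, 0.52)  len=0.4027
  (v5,v9,v6) [+-+] → (0.595, 1.61353, 0.52)–(0.595, 1.28698, 0.193456)  len=0.4618
  (v6,v9,v10) [+--] → (0.595, 1.28698, 0.193456)–(0.595, 1.09352, 0)  len=0.2736
  (v6,v10,v7) [+-+] → (0.595, 1.09352, 0)–(0.595, 1.32878, -0.235249)  len=0.3327
  (v7,v10,v11) [+--] → (0.595, 1.32878, -0.235249)–(0.595, 1.61353, -0.52)  len=0.4027
  (v7,v11,v4) [+-+] → (0.595, 1.61353, -0.52)–(0.595, 1.79739, -0.336151)  len=0.2600
  (v4,v11,v8) [+--] → (0.595, 1.79739, -0.336151)–(0.595, 2.13354, 0)  len=0.4754
  (v24,v28,v25) [-+-] → (0.595, -2.13354, 0)–(0.595, -1.79739, 0.336151)  len=0.4754
  (v25,v28,v29) [-++] → (0.595, -1.79739, 0.336151)–(0.595, -1.61353, 0.52)  len=0.2600
  (v25,v29,v26) [-+-] → (0.595, -1.61353, 0.52)–(0.595, -1.32878, 0.235249)  len=0.4027
  (v26,v29,v30) [-++] → (0.595, -1.32878, 0.235249)–(0.595, -1.09352, 0)  len=0.3327
  (v26,v30,v27) [-+-] → (0.595, -1.09352, 0)–(0.595, -1.28698, -0.193456)  len=0.2736
  (v27,v30,v31) [-++] → (0.595, -1.28698, -0.193456)–(0.595, -1.61353, -0.52)  len=0.4618
  (v27,v31,v24) [-+-] → (0.595, -1.61353, -0.52)–(0.595, -1.89828, -0.235249)  len=0.4027
  (v24,v31,v28) [-++] → (0.595, -1.89828, -0.235249)–(0.595, -2.13354, 0)  len=0.3327

Chained into 2 loop(s):
  loop 1: 8 segments, perimeter = 2.9416
  loop 2: 8 segments, perimeter = 2.9416
Total perimeter = 5.883

loops=2 perimeter=5.883


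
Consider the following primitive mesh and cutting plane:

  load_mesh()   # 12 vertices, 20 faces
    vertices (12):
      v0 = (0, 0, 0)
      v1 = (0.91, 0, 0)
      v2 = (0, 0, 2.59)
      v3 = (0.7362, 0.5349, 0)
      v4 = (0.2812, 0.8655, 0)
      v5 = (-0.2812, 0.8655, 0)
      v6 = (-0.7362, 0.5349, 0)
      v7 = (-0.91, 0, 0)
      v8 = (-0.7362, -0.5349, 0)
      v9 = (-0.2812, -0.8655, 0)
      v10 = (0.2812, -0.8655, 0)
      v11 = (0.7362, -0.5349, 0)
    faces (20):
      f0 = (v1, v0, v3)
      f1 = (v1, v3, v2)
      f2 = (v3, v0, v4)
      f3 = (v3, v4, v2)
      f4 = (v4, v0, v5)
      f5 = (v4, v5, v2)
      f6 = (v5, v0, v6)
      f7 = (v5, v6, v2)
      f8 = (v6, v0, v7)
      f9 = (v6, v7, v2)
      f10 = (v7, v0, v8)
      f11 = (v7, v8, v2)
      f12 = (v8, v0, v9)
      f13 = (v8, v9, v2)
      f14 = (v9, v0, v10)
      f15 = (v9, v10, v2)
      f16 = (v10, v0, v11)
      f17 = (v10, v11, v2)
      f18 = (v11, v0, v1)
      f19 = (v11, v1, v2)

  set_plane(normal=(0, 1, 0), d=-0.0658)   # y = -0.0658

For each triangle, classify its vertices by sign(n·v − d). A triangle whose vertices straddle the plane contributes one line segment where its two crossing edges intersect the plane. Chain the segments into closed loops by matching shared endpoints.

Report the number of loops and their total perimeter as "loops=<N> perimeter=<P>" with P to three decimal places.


loops=1 perimeter=6.915

Straddling triangles (10 of 20):
  (v7,v0,v8) [++-] → (-0.0905626, -0.0658, 0)–(-0.88862, -0.0658, 0)  len=0.7981
  (v7,v8,v2) [+-+] → (-0.88862, -0.0658, 0)–(-0.0905626, -0.0658, 2.27139)  len=2.4075
  (v8,v0,v9) [-+-] → (-0.0905626, -0.0658, 0)–(-0.0213783, -0.0658, 0)  len=0.0692
  (v8,v9,v2) [--+] → (-0.0213783, -0.0658, 2.39309)–(-0.0905626, -0.0658, 2.27139)  len=0.1400
  (v9,v0,v10) [-+-] → (-0.0213783, -0.0658, 0)–(0.0213783, -0.0658, 0)  len=0.0428
  (v9,v10,v2) [--+] → (0.0213783, -0.0658, 2.39309)–(-0.0213783, -0.0658, 2.39309)  len=0.0428
  (v10,v0,v11) [-+-] → (0.0213783, -0.0658, 0)–(0.0905626, -0.0658, 0)  len=0.0692
  (v10,v11,v2) [--+] → (0.0905626, -0.0658, 2.27139)–(0.0213783, -0.0658, 2.39309)  len=0.1400
  (v11,v0,v1) [-++] → (0.0905626, -0.0658, 0)–(0.88862, -0.0658, 0)  len=0.7981
  (v11,v1,v2) [-++] → (0.88862, -0.0658, 0)–(0.0905626, -0.0658, 2.27139)  len=2.4075

Chained into 1 loop(s):
  loop 1: 10 segments, perimeter = 6.9150
Total perimeter = 6.915
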